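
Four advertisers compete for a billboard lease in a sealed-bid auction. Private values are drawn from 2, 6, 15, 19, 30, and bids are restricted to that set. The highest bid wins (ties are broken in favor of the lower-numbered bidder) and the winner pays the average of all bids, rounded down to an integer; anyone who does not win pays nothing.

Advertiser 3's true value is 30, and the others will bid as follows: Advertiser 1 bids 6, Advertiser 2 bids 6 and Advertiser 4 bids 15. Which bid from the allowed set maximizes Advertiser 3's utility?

Bid 2: loses, pays 0, utility 0.
Bid 6: loses, pays 0, utility 0.
Bid 15: wins, pays 10, utility 30 - 10 = 20.
Bid 19: wins, pays 11, utility 30 - 11 = 19.
Bid 30: wins, pays 14, utility 30 - 14 = 16.
The best choice is 15 with utility 20.

15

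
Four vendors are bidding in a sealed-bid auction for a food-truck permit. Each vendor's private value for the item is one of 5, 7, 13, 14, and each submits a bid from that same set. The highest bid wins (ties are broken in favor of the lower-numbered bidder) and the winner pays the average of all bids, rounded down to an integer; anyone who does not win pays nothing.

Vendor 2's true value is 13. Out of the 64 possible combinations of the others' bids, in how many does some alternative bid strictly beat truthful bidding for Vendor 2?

Others bid (5, 5, 5): truth gives 6; bid 7 gives 8 > 6. Violating.
Others bid (5, 5, 7): truth gives 6; bid 7 gives 7 > 6. Violating.
Others bid (5, 5, 14): truth gives 0; bid 14 gives 4 > 0. Violating.
Others bid (5, 7, 5): truth gives 6; bid 7 gives 7 > 6. Violating.
Others bid (5, 5, 13): truth gives 4; no alternative beats it.
Others bid (5, 7, 13): truth gives 4; no alternative beats it.
(Checking all 64 profiles: 30 have a profitable deviation, 34 do not.)

30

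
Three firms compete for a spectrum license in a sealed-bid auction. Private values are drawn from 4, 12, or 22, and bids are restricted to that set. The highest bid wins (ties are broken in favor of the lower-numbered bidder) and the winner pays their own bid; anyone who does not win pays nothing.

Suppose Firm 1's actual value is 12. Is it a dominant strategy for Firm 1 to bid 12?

No

Consider the case where Firm 2 bids 4 and Firm 3 bids 4.
Truthful bid 12: wins, pays 12, utility 12 - 12 = 0.
Bid 4 instead: wins, pays 4, utility 12 - 4 = 8.
Since 8 > 0, bidding 4 is strictly better here, so truthful bidding is not dominant.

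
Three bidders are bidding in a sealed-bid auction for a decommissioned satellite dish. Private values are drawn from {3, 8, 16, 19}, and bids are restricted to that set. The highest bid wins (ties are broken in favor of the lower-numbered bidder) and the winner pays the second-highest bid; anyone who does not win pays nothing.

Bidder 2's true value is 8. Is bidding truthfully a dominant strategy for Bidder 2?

Check each profile of the others' bids and compare truth against every alternative bid.
Others bid (3, 3): truth gives 5, best alternative gives 5.
Others bid (3, 8): truth gives 0, best alternative gives 0.
Others bid (3, 16): truth gives 0, best alternative gives 0.
Others bid (3, 19): truth gives 0, best alternative gives 0.
Others bid (8, 3): truth gives 0, best alternative gives 0.
Others bid (8, 8): truth gives 0, best alternative gives 0.
(Remaining 10 profiles checked similarly; truth is weakly best in each.)
In every case the truthful bid is at least as good as any alternative, so it is a dominant strategy.

Yes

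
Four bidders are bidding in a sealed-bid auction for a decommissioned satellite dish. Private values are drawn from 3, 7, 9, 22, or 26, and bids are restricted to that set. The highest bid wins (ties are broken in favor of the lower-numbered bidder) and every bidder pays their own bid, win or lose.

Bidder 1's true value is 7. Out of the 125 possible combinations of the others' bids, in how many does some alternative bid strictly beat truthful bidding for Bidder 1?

Others bid (3, 3, 3): truth gives 0; bid 3 gives 4 > 0. Violating.
Others bid (3, 3, 9): truth gives -7; bid 9 gives -2 > -7. Violating.
Others bid (3, 3, 22): truth gives -7; bid 3 gives -3 > -7. Violating.
Others bid (3, 3, 26): truth gives -7; bid 3 gives -3 > -7. Violating.
Others bid (3, 3, 7): truth gives 0; no alternative beats it.
Others bid (3, 7, 3): truth gives 0; no alternative beats it.
(Checking all 125 profiles: 118 have a profitable deviation, 7 do not.)

118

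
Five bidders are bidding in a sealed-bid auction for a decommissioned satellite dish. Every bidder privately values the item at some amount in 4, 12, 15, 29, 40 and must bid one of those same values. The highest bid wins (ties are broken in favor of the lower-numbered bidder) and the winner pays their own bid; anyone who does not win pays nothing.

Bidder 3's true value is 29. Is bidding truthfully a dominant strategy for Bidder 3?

Consider the case where Bidder 1 bids 4, Bidder 2 bids 4, Bidder 4 bids 4 and Bidder 5 bids 4.
Truthful bid 29: wins, pays 29, utility 29 - 29 = 0.
Bid 12 instead: wins, pays 12, utility 29 - 12 = 17.
Since 17 > 0, bidding 12 is strictly better here, so truthful bidding is not dominant.

No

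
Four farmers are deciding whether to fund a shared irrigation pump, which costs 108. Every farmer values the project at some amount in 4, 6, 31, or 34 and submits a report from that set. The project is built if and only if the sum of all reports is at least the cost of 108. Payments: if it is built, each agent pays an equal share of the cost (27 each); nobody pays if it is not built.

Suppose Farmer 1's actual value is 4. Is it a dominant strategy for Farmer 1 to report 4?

Check each profile of the others' reports and compare truth against every alternative report.
Others report (34, 34, 34): truth gives 0, best alternative gives -23.
Others report (4, 4, 4): truth gives 0, best alternative gives 0.
Others report (4, 4, 6): truth gives 0, best alternative gives 0.
Others report (4, 4, 31): truth gives 0, best alternative gives 0.
Others report (4, 4, 34): truth gives 0, best alternative gives 0.
Others report (4, 6, 4): truth gives 0, best alternative gives 0.
(Remaining 58 profiles checked similarly; truth is weakly best in each.)
In every case the truthful report is at least as good as any alternative, so it is a dominant strategy.

Yes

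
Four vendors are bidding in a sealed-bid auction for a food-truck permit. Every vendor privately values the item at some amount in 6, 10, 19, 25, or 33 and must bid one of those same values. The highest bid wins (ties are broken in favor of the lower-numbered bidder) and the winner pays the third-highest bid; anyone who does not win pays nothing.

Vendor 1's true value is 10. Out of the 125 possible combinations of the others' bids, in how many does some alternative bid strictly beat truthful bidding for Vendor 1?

9

Others bid (6, 6, 19): truth gives 0; bid 19 gives 4 > 0. Violating.
Others bid (6, 6, 25): truth gives 0; bid 25 gives 4 > 0. Violating.
Others bid (6, 6, 33): truth gives 0; bid 33 gives 4 > 0. Violating.
Others bid (6, 19, 6): truth gives 0; bid 19 gives 4 > 0. Violating.
Others bid (6, 6, 6): truth gives 4; no alternative beats it.
Others bid (6, 6, 10): truth gives 4; no alternative beats it.
(Checking all 125 profiles: 9 have a profitable deviation, 116 do not.)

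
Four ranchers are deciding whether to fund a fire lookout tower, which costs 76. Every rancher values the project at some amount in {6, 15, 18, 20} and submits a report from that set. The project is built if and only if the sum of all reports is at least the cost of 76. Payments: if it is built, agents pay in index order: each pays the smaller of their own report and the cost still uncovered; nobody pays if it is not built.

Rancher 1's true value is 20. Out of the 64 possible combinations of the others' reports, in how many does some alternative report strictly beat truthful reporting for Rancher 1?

4

Others report (18, 20, 20): truth gives 0; report 18 gives 2 > 0. Violating.
Others report (20, 18, 20): truth gives 0; report 18 gives 2 > 0. Violating.
Others report (20, 20, 18): truth gives 0; report 18 gives 2 > 0. Violating.
Others report (20, 20, 20): truth gives 0; report 18 gives 2 > 0. Violating.
Others report (6, 6, 6): truth gives 0; no alternative beats it.
Others report (6, 6, 15): truth gives 0; no alternative beats it.
(Checking all 64 profiles: 4 have a profitable deviation, 60 do not.)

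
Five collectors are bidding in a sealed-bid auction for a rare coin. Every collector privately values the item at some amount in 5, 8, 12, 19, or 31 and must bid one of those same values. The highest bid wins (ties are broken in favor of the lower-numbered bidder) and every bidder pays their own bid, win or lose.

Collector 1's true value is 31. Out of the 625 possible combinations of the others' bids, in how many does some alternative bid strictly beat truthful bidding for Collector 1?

256

Others bid (5, 5, 5, 5): truth gives 0; bid 5 gives 26 > 0. Violating.
Others bid (5, 5, 5, 8): truth gives 0; bid 8 gives 23 > 0. Violating.
Others bid (5, 5, 5, 12): truth gives 0; bid 12 gives 19 > 0. Violating.
Others bid (5, 5, 5, 19): truth gives 0; bid 19 gives 12 > 0. Violating.
Others bid (5, 5, 5, 31): truth gives 0; no alternative beats it.
Others bid (5, 5, 8, 31): truth gives 0; no alternative beats it.
(Checking all 625 profiles: 256 have a profitable deviation, 369 do not.)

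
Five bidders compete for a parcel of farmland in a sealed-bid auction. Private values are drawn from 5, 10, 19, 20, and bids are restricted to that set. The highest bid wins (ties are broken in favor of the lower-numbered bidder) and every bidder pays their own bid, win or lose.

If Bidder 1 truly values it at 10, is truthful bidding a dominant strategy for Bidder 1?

No

Consider the case where Bidder 2 bids 5, Bidder 3 bids 5, Bidder 4 bids 5 and Bidder 5 bids 5.
Truthful bid 10: wins, pays 10, utility 10 - 10 = 0.
Bid 5 instead: wins, pays 5, utility 10 - 5 = 5.
Since 5 > 0, bidding 5 is strictly better here, so truthful bidding is not dominant.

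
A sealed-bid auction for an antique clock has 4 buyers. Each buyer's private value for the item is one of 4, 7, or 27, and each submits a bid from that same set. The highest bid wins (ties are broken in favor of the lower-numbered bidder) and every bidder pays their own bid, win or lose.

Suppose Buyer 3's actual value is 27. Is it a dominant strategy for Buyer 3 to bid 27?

No

Consider the case where Buyer 1 bids 4, Buyer 2 bids 4 and Buyer 4 bids 4.
Truthful bid 27: wins, pays 27, utility 27 - 27 = 0.
Bid 7 instead: wins, pays 7, utility 27 - 7 = 20.
Since 20 > 0, bidding 7 is strictly better here, so truthful bidding is not dominant.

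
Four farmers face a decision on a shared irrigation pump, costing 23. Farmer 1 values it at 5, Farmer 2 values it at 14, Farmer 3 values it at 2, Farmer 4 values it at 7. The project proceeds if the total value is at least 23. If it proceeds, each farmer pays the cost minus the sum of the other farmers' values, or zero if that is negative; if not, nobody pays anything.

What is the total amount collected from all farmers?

Total value 28 ≥ cost 23, so it is built.
Farmer 1: others sum to 23; max(0, 23 - 23) = 0.
Farmer 2: others sum to 14; max(0, 23 - 14) = 9.
Farmer 3: others sum to 26; max(0, 23 - 26) = 0.
Farmer 4: others sum to 21; max(0, 23 - 21) = 2.
Total collected = 0 + 9 + 0 + 2 = 11.

11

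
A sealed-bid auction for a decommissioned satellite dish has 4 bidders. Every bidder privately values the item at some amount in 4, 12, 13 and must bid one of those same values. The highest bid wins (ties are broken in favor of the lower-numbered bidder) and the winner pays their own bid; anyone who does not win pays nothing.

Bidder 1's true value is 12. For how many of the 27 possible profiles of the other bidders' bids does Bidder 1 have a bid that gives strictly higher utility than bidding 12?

1

Others bid (4, 4, 4): truth gives 0; bid 4 gives 8 > 0. Violating.
Others bid (4, 4, 12): truth gives 0; no alternative beats it.
Others bid (4, 4, 13): truth gives 0; no alternative beats it.
(Checking all 27 profiles: 1 has a profitable deviation, 26 do not.)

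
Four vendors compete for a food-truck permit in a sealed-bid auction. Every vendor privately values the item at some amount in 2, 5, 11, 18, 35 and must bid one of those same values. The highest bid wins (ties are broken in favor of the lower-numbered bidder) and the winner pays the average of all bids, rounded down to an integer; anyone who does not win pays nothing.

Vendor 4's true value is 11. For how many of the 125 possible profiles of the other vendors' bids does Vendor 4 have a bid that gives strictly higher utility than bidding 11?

Others bid (2, 2, 2): truth gives 7; bid 5 gives 9 > 7. Violating.
Others bid (2, 2, 11): truth gives 0; bid 18 gives 3 > 0. Violating.
Others bid (2, 5, 11): truth gives 0; bid 18 gives 2 > 0. Violating.
Others bid (2, 11, 2): truth gives 0; bid 18 gives 3 > 0. Violating.
Others bid (2, 2, 5): truth gives 6; no alternative beats it.
Others bid (2, 2, 18): truth gives 0; no alternative beats it.
(Checking all 125 profiles: 16 have a profitable deviation, 109 do not.)

16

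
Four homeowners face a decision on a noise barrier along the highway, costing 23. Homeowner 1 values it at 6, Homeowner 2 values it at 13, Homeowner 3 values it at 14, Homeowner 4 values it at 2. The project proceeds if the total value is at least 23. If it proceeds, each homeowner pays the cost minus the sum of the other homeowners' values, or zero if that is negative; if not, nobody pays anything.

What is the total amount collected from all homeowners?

3

Total value 35 ≥ cost 23, so it is built.
Homeowner 1: others sum to 29; max(0, 23 - 29) = 0.
Homeowner 2: others sum to 22; max(0, 23 - 22) = 1.
Homeowner 3: others sum to 21; max(0, 23 - 21) = 2.
Homeowner 4: others sum to 33; max(0, 23 - 33) = 0.
Total collected = 0 + 1 + 2 + 0 = 3.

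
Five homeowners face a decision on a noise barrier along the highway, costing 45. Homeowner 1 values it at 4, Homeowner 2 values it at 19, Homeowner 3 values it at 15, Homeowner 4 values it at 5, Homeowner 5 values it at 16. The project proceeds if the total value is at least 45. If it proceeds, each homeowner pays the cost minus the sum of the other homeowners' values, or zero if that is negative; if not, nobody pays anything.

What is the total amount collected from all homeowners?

Total value 59 ≥ cost 45, so it is built.
Homeowner 1: others sum to 55; max(0, 45 - 55) = 0.
Homeowner 2: others sum to 40; max(0, 45 - 40) = 5.
Homeowner 3: others sum to 44; max(0, 45 - 44) = 1.
Homeowner 4: others sum to 54; max(0, 45 - 54) = 0.
Homeowner 5: others sum to 43; max(0, 45 - 43) = 2.
Total collected = 0 + 5 + 1 + 0 + 2 = 8.

8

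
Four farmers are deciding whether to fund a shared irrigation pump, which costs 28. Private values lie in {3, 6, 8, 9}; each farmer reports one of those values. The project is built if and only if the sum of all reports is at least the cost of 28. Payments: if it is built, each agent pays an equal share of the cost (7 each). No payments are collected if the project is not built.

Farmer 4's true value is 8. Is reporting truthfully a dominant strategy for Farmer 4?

No

Consider the case where Farmer 1 reports 3, Farmer 2 reports 8 and Farmer 3 reports 8.
Truthful report 8: project not built, utility 0.
Report 9 instead: project built, pays 7, utility 8 - 7 = 1.
Since 1 > 0, reporting 9 is strictly better here, so truthful reporting is not dominant.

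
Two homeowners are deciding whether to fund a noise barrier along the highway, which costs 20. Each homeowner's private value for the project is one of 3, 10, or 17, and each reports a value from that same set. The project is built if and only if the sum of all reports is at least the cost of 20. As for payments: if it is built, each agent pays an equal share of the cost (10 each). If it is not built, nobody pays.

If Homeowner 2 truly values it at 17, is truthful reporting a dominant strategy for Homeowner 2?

Check each profile of the others' reports and compare truth against every alternative report.
Others report (3): truth gives 7, best alternative gives 0.
Others report (10): truth gives 7, best alternative gives 7.
Others report (17): truth gives 7, best alternative gives 7.
In every case the truthful report is at least as good as any alternative, so it is a dominant strategy.

Yes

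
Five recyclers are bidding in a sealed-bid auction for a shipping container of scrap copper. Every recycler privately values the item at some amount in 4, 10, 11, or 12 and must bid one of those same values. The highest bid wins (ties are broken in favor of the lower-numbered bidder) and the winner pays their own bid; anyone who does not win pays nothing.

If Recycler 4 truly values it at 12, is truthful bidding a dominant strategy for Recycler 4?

Consider the case where Recycler 1 bids 4, Recycler 2 bids 4, Recycler 3 bids 4 and Recycler 5 bids 4.
Truthful bid 12: wins, pays 12, utility 12 - 12 = 0.
Bid 10 instead: wins, pays 10, utility 12 - 10 = 2.
Since 2 > 0, bidding 10 is strictly better here, so truthful bidding is not dominant.

No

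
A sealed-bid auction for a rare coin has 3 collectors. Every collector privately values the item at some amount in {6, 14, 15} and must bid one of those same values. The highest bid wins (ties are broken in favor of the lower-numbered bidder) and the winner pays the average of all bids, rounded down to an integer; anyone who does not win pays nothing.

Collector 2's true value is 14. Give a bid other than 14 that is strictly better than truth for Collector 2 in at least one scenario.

15

Suppose Collector 1 bids 6 and Collector 3 bids 15.
Bid 14: loses, pays 0, utility 0.
Bid 15: wins, pays 12, utility 14 - 12 = 2.
So bidding 15 beats truth here (2 > 0).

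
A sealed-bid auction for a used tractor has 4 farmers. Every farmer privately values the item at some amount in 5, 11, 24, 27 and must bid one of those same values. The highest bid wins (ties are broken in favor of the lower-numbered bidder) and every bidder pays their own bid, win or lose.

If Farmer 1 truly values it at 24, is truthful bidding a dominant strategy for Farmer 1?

No

Consider the case where Farmer 2 bids 5, Farmer 3 bids 5 and Farmer 4 bids 5.
Truthful bid 24: wins, pays 24, utility 24 - 24 = 0.
Bid 5 instead: wins, pays 5, utility 24 - 5 = 19.
Since 19 > 0, bidding 5 is strictly better here, so truthful bidding is not dominant.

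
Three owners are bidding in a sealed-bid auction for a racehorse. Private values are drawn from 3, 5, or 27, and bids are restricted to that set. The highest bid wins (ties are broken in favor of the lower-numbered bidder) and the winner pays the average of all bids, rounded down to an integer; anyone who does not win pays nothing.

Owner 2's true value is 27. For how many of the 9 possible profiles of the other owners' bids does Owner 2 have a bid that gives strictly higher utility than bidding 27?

Others bid (3, 3): truth gives 16; bid 5 gives 24 > 16. Violating.
Others bid (3, 5): truth gives 16; bid 5 gives 23 > 16. Violating.
Others bid (3, 27): truth gives 8; no alternative beats it.
Others bid (5, 3): truth gives 16; no alternative beats it.
(Checking all 9 profiles: 2 have a profitable deviation, 7 do not.)

2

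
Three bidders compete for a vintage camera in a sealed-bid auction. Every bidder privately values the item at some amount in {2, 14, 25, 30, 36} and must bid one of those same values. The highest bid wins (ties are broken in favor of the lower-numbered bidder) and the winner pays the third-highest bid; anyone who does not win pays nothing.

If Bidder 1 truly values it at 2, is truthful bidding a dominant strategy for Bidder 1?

Yes

Check each profile of the others' bids and compare truth against every alternative bid.
Others bid (14, 14): truth gives 0, best alternative gives -12.
Others bid (2, 2): truth gives 0, best alternative gives 0.
Others bid (2, 14): truth gives 0, best alternative gives 0.
Others bid (2, 25): truth gives 0, best alternative gives 0.
Others bid (2, 30): truth gives 0, best alternative gives 0.
Others bid (2, 36): truth gives 0, best alternative gives 0.
(Remaining 19 profiles checked similarly; truth is weakly best in each.)
In every case the truthful bid is at least as good as any alternative, so it is a dominant strategy.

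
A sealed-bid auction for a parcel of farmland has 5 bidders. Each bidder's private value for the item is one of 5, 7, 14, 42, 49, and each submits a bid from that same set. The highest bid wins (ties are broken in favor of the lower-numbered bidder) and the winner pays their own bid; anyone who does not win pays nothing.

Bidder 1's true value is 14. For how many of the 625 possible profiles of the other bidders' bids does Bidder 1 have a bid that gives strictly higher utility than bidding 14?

Others bid (5, 5, 5, 5): truth gives 0; bid 5 gives 9 > 0. Violating.
Others bid (5, 5, 5, 7): truth gives 0; bid 7 gives 7 > 0. Violating.
Others bid (5, 5, 7, 5): truth gives 0; bid 7 gives 7 > 0. Violating.
Others bid (5, 5, 7, 7): truth gives 0; bid 7 gives 7 > 0. Violating.
Others bid (5, 5, 5, 14): truth gives 0; no alternative beats it.
Others bid (5, 5, 5, 42): truth gives 0; no alternative beats it.
(Checking all 625 profiles: 16 have a profitable deviation, 609 do not.)

16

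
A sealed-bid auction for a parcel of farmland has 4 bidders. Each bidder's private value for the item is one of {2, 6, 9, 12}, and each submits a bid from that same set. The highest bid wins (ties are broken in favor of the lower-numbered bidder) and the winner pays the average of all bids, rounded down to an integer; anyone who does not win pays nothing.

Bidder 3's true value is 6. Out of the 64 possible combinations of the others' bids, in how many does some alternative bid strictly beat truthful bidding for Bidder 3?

Others bid (2, 2, 9): truth gives 0; bid 9 gives 1 > 0. Violating.
Others bid (2, 6, 2): truth gives 0; bid 9 gives 2 > 0. Violating.
Others bid (2, 6, 6): truth gives 0; bid 9 gives 1 > 0. Violating.
Others bid (6, 2, 2): truth gives 0; bid 9 gives 2 > 0. Violating.
Others bid (2, 2, 2): truth gives 3; no alternative beats it.
Others bid (2, 2, 6): truth gives 2; no alternative beats it.
(Checking all 64 profiles: 6 have a profitable deviation, 58 do not.)

6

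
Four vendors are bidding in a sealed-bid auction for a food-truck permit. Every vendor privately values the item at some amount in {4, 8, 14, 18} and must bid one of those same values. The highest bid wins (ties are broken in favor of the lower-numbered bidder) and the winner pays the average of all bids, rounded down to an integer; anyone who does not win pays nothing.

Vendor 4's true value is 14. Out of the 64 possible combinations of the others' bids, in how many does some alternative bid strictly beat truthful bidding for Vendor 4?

Others bid (4, 4, 4): truth gives 8; bid 8 gives 9 > 8. Violating.
Others bid (4, 4, 14): truth gives 0; bid 18 gives 4 > 0. Violating.
Others bid (4, 8, 14): truth gives 0; bid 18 gives 3 > 0. Violating.
Others bid (4, 14, 4): truth gives 0; bid 18 gives 4 > 0. Violating.
Others bid (4, 4, 8): truth gives 7; no alternative beats it.
Others bid (4, 4, 18): truth gives 0; no alternative beats it.
(Checking all 64 profiles: 19 have a profitable deviation, 45 do not.)

19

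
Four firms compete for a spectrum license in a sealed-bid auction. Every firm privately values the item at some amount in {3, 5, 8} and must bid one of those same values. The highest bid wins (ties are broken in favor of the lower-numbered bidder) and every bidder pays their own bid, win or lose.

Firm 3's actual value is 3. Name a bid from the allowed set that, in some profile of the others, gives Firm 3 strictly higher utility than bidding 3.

Suppose Firm 1 bids 3, Firm 2 bids 3 and Firm 4 bids 3.
Bid 3: loses but pays 3, utility -3.
Bid 5: wins, pays 5, utility 3 - 5 = -2.
So bidding 5 beats truth here (-2 > -3).

5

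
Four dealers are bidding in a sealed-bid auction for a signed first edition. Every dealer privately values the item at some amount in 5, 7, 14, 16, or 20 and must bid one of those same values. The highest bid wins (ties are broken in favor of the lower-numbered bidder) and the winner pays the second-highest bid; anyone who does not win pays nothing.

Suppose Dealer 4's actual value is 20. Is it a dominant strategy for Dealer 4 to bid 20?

Check each profile of the others' bids and compare truth against every alternative bid.
Others bid (5, 5, 16): truth gives 4, best alternative gives 0.
Others bid (5, 7, 16): truth gives 4, best alternative gives 0.
Others bid (5, 14, 16): truth gives 4, best alternative gives 0.
Others bid (5, 16, 5): truth gives 4, best alternative gives 0.
Others bid (5, 16, 7): truth gives 4, best alternative gives 0.
Others bid (5, 16, 14): truth gives 4, best alternative gives 0.
(Remaining 119 profiles checked similarly; truth is weakly best in each.)
In every case the truthful bid is at least as good as any alternative, so it is a dominant strategy.

Yes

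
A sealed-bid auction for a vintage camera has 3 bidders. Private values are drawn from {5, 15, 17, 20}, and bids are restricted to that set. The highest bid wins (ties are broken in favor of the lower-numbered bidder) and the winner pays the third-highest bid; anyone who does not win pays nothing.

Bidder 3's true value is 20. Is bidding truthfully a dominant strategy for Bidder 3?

Check each profile of the others' bids and compare truth against every alternative bid.
Others bid (5, 17): truth gives 15, best alternative gives 0.
Others bid (17, 5): truth gives 15, best alternative gives 0.
Others bid (15, 17): truth gives 5, best alternative gives 0.
Others bid (17, 15): truth gives 5, best alternative gives 0.
Others bid (17, 17): truth gives 3, best alternative gives 0.
Others bid (5, 5): truth gives 15, best alternative gives 15.
(Remaining 10 profiles checked similarly; truth is weakly best in each.)
In every case the truthful bid is at least as good as any alternative, so it is a dominant strategy.

Yes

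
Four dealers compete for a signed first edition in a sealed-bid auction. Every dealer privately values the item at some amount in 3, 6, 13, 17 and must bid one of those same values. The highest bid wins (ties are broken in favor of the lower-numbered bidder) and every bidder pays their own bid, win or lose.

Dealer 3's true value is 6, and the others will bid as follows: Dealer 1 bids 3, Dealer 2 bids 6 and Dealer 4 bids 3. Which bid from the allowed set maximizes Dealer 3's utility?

Bid 3: loses but pays 3, utility -3.
Bid 6: loses but pays 6, utility -6.
Bid 13: wins, pays 13, utility 6 - 13 = -7.
Bid 17: wins, pays 17, utility 6 - 17 = -11.
The best choice is 3 with utility -3.

3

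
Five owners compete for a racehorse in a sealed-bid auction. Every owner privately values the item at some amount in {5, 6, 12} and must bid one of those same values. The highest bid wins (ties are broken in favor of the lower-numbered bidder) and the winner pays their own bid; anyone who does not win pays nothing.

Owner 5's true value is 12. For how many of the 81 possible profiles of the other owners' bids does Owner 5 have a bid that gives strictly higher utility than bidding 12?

Others bid (5, 5, 5, 5): truth gives 0; bid 6 gives 6 > 0. Violating.
Others bid (5, 5, 5, 6): truth gives 0; no alternative beats it.
Others bid (5, 5, 5, 12): truth gives 0; no alternative beats it.
(Checking all 81 profiles: 1 has a profitable deviation, 80 do not.)

1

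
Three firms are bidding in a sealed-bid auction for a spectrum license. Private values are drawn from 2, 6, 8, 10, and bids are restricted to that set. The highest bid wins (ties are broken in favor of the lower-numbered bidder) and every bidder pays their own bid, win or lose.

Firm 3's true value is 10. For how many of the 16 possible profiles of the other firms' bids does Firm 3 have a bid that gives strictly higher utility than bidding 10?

11

Others bid (2, 2): truth gives 0; bid 6 gives 4 > 0. Violating.
Others bid (2, 6): truth gives 0; bid 8 gives 2 > 0. Violating.
Others bid (2, 10): truth gives -10; bid 2 gives -2 > -10. Violating.
Others bid (6, 2): truth gives 0; bid 8 gives 2 > 0. Violating.
Others bid (2, 8): truth gives 0; no alternative beats it.
Others bid (6, 8): truth gives 0; no alternative beats it.
(Checking all 16 profiles: 11 have a profitable deviation, 5 do not.)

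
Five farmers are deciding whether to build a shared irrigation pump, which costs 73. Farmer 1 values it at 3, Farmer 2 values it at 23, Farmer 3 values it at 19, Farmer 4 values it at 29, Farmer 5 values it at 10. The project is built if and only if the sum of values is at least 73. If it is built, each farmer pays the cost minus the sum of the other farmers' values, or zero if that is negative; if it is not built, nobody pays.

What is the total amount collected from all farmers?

38

Total value 84 ≥ cost 73, so it is built.
Farmer 1: others sum to 81; max(0, 73 - 81) = 0.
Farmer 2: others sum to 61; max(0, 73 - 61) = 12.
Farmer 3: others sum to 65; max(0, 73 - 65) = 8.
Farmer 4: others sum to 55; max(0, 73 - 55) = 18.
Farmer 5: others sum to 74; max(0, 73 - 74) = 0.
Total collected = 0 + 12 + 8 + 18 + 0 = 38.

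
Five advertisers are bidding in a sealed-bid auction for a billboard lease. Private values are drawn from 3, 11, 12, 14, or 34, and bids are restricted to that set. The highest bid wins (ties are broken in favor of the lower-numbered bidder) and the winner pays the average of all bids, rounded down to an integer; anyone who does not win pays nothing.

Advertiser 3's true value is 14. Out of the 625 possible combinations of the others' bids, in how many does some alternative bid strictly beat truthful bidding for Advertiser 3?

Others bid (3, 3, 3, 3): truth gives 9; bid 11 gives 10 > 9. Violating.
Others bid (3, 3, 3, 12): truth gives 7; bid 12 gives 8 > 7. Violating.
Others bid (3, 3, 11, 11): truth gives 6; bid 11 gives 7 > 6. Violating.
Others bid (3, 3, 12, 3): truth gives 7; bid 12 gives 8 > 7. Violating.
Others bid (3, 3, 3, 11): truth gives 8; no alternative beats it.
Others bid (3, 3, 3, 14): truth gives 7; no alternative beats it.
(Checking all 625 profiles: 34 have a profitable deviation, 591 do not.)

34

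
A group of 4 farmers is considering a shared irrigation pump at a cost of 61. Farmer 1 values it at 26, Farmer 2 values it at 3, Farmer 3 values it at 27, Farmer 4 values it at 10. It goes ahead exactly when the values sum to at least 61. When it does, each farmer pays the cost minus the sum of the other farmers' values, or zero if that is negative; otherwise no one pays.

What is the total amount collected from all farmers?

48

Total value 66 ≥ cost 61, so it is built.
Farmer 1: others sum to 40; max(0, 61 - 40) = 21.
Farmer 2: others sum to 63; max(0, 61 - 63) = 0.
Farmer 3: others sum to 39; max(0, 61 - 39) = 22.
Farmer 4: others sum to 56; max(0, 61 - 56) = 5.
Total collected = 21 + 0 + 22 + 5 = 48.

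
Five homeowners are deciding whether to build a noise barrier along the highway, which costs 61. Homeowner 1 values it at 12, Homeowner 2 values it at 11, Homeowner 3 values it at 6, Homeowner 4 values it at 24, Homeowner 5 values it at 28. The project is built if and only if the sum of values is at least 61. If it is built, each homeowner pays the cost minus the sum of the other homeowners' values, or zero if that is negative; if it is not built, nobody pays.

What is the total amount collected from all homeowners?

12

Total value 81 ≥ cost 61, so it is built.
Homeowner 1: others sum to 69; max(0, 61 - 69) = 0.
Homeowner 2: others sum to 70; max(0, 61 - 70) = 0.
Homeowner 3: others sum to 75; max(0, 61 - 75) = 0.
Homeowner 4: others sum to 57; max(0, 61 - 57) = 4.
Homeowner 5: others sum to 53; max(0, 61 - 53) = 8.
Total collected = 0 + 0 + 0 + 4 + 8 = 12.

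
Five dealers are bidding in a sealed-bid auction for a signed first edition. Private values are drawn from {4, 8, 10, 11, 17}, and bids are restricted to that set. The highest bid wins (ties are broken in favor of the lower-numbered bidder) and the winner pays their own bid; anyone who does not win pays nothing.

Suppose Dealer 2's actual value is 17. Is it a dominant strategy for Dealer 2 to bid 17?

No

Consider the case where Dealer 1 bids 4, Dealer 3 bids 4, Dealer 4 bids 4 and Dealer 5 bids 4.
Truthful bid 17: wins, pays 17, utility 17 - 17 = 0.
Bid 8 instead: wins, pays 8, utility 17 - 8 = 9.
Since 9 > 0, bidding 8 is strictly better here, so truthful bidding is not dominant.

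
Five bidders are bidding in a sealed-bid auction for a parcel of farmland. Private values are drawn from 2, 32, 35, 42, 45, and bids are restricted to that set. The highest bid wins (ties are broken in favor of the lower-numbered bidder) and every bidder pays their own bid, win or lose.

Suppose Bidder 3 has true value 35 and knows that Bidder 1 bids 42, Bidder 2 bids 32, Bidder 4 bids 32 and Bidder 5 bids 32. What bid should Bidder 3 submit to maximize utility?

2

Bid 2: loses but pays 2, utility -2.
Bid 32: loses but pays 32, utility -32.
Bid 35: loses but pays 35, utility -35.
Bid 42: loses but pays 42, utility -42.
Bid 45: wins, pays 45, utility 35 - 45 = -10.
The best choice is 2 with utility -2.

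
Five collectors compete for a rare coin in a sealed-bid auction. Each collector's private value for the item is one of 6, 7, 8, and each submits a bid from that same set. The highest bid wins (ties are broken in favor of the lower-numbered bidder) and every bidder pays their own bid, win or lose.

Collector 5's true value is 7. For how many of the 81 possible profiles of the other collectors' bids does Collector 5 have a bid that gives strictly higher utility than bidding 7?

80

Others bid (6, 6, 6, 7): truth gives -7; bid 8 gives -1 > -7. Violating.
Others bid (6, 6, 6, 8): truth gives -7; bid 6 gives -6 > -7. Violating.
Others bid (6, 6, 7, 6): truth gives -7; bid 8 gives -1 > -7. Violating.
Others bid (6, 6, 7, 7): truth gives -7; bid 8 gives -1 > -7. Violating.
Others bid (6, 6, 6, 6): truth gives 0; no alternative beats it.
(Checking all 81 profiles: 80 have a profitable deviation, 1 does not.)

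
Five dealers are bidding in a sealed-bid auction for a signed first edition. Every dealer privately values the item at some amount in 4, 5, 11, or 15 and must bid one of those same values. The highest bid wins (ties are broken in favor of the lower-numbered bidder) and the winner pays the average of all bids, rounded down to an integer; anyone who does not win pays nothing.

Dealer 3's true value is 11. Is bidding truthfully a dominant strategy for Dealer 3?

No

Consider the case where Dealer 1 bids 4, Dealer 2 bids 4, Dealer 4 bids 4 and Dealer 5 bids 4.
Truthful bid 11: wins, pays 5, utility 11 - 5 = 6.
Bid 5 instead: wins, pays 4, utility 11 - 4 = 7.
Since 7 > 6, bidding 5 is strictly better here, so truthful bidding is not dominant.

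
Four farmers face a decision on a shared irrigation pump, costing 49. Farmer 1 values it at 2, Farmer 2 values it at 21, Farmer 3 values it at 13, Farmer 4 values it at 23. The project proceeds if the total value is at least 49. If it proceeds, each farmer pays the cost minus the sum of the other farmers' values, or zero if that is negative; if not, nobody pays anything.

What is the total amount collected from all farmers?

Total value 59 ≥ cost 49, so it is built.
Farmer 1: others sum to 57; max(0, 49 - 57) = 0.
Farmer 2: others sum to 38; max(0, 49 - 38) = 11.
Farmer 3: others sum to 46; max(0, 49 - 46) = 3.
Farmer 4: others sum to 36; max(0, 49 - 36) = 13.
Total collected = 0 + 11 + 3 + 13 = 27.

27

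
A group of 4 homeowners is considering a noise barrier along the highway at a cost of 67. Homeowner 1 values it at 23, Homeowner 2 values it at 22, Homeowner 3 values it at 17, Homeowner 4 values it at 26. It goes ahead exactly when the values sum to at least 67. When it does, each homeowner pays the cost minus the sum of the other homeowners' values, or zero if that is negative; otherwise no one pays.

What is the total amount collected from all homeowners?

Total value 88 ≥ cost 67, so it is built.
Homeowner 1: others sum to 65; max(0, 67 - 65) = 2.
Homeowner 2: others sum to 66; max(0, 67 - 66) = 1.
Homeowner 3: others sum to 71; max(0, 67 - 71) = 0.
Homeowner 4: others sum to 62; max(0, 67 - 62) = 5.
Total collected = 2 + 1 + 0 + 5 = 8.

8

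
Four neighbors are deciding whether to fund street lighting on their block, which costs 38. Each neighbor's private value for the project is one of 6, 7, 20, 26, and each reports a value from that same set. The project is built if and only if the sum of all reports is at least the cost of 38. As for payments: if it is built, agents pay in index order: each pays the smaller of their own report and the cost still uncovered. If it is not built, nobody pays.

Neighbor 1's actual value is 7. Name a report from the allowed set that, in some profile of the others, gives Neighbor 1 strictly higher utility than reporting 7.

6

Suppose Neighbor 2 reports 6, Neighbor 3 reports 6 and Neighbor 4 reports 20.
Report 7: project built, pays 7, utility 7 - 7 = 0.
Report 6: project built, pays 6, utility 7 - 6 = 1.
So reporting 6 beats truth here (1 > 0).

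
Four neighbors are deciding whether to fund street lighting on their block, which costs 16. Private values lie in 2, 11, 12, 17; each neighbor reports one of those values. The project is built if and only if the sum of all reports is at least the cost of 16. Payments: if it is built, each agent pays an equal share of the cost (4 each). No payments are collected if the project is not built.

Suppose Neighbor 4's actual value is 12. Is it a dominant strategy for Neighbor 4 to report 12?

Check each profile of the others' reports and compare truth against every alternative report.
Others report (2, 2, 2): truth gives 8, best alternative gives 8.
Others report (2, 2, 11): truth gives 8, best alternative gives 8.
Others report (2, 2, 12): truth gives 8, best alternative gives 8.
Others report (2, 2, 17): truth gives 8, best alternative gives 8.
Others report (2, 11, 2): truth gives 8, best alternative gives 8.
Others report (2, 11, 11): truth gives 8, best alternative gives 8.
(Remaining 58 profiles checked similarly; truth is weakly best in each.)
In every case the truthful report is at least as good as any alternative, so it is a dominant strategy.

Yes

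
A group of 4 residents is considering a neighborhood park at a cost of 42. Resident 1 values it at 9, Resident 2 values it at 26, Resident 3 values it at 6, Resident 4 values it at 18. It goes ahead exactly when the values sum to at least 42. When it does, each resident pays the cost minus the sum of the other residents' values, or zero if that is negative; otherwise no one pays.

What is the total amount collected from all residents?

10

Total value 59 ≥ cost 42, so it is built.
Resident 1: others sum to 50; max(0, 42 - 50) = 0.
Resident 2: others sum to 33; max(0, 42 - 33) = 9.
Resident 3: others sum to 53; max(0, 42 - 53) = 0.
Resident 4: others sum to 41; max(0, 42 - 41) = 1.
Total collected = 0 + 9 + 0 + 1 = 10.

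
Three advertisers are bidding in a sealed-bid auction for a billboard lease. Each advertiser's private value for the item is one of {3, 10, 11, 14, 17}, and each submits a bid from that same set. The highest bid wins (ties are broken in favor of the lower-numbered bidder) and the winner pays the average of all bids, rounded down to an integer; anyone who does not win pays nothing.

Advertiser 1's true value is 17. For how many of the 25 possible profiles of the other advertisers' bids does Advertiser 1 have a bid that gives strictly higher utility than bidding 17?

16

Others bid (3, 3): truth gives 10; bid 3 gives 14 > 10. Violating.
Others bid (3, 10): truth gives 7; bid 10 gives 10 > 7. Violating.
Others bid (3, 11): truth gives 7; bid 11 gives 9 > 7. Violating.
Others bid (3, 14): truth gives 6; bid 14 gives 7 > 6. Violating.
Others bid (3, 17): truth gives 5; no alternative beats it.
Others bid (10, 17): truth gives 3; no alternative beats it.
(Checking all 25 profiles: 16 have a profitable deviation, 9 do not.)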